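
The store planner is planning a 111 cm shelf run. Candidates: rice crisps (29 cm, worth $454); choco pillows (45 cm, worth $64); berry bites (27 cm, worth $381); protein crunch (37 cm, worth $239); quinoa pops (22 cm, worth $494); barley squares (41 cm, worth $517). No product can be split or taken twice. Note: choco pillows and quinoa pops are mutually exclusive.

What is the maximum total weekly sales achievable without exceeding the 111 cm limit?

Density check — quinoa pops 22.45, rice crisps 15.66, berry bites 14.11 are the best per cm.
Taking the top-ratio products first gives rice crisps + berry bites + quinoa pops for 1329 (78 cm).
Dropping berry bites frees 27 cm; slotting in barley squares (41 cm) lifts the total to 1465 at 92 cm.

1465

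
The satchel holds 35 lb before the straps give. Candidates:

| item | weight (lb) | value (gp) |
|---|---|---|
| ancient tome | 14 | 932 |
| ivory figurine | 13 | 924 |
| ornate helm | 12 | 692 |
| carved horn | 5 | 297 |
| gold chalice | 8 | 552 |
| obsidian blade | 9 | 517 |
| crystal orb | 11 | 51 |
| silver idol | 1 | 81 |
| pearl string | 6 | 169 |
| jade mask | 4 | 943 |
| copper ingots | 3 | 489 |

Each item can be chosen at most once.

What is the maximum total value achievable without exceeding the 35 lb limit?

Greedy by ratio would take ivory figurine + carved horn + gold chalice + silver idol + jade mask + copper ingots: 34 lb used, total 3286.
The 13 lb tied up in carved horn and gold chalice is better spent on ancient tome — total rises to 3369 (35 lb).
That's the maximum — no swap from here does better than 3369.

3369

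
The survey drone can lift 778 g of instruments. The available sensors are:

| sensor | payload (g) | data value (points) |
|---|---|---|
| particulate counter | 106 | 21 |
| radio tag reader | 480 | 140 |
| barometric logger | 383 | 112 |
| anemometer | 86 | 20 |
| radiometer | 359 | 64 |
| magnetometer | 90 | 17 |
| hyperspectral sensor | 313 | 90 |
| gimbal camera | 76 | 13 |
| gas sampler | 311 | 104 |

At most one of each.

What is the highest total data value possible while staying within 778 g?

Ranking by ratio (data value/g): gas sampler 0.33, barometric logger 0.29, radio tag reader 0.29.
Best packing: barometric logger + gimbal camera + gas sampler — 770 g, 229 total.
The closest alternative, barometric logger + gas sampler, reaches only 216.

229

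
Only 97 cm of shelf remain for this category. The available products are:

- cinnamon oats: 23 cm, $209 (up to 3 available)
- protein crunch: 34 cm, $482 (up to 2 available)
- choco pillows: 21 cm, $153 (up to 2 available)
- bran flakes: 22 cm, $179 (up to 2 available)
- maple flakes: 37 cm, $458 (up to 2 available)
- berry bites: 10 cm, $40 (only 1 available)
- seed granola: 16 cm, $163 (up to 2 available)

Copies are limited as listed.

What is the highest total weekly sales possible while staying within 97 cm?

1173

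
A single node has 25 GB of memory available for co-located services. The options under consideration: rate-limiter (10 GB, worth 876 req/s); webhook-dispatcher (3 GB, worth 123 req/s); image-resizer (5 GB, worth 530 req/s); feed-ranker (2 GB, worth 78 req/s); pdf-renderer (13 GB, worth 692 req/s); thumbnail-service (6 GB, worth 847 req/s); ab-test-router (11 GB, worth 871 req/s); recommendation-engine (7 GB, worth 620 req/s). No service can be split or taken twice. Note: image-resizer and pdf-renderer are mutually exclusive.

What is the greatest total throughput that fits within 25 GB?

2421

Taking the top-ratio services first gives webhook-dispatcher + image-resizer + feed-ranker + thumbnail-service + recommendation-engine for 2198 (23 GB).
Replace webhook-dispatcher and image-resizer with rate-limiter: the trade gains 223 net, giving 2421 at 25 GB.
No other feasible combination exceeds 2421.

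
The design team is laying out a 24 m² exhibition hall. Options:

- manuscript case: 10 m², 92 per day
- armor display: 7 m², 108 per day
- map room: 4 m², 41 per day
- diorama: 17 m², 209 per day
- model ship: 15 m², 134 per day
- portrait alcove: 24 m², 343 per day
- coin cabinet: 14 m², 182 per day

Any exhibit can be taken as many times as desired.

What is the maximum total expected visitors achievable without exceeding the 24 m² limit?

343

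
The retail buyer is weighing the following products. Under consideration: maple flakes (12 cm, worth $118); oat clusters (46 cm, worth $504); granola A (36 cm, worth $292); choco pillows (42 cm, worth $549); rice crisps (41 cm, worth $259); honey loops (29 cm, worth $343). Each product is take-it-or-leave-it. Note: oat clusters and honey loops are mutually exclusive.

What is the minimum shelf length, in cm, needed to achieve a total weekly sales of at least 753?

Look for the lowest-shelf combination reaching 753.
choco pillows + honey loops reaches 892 using 71 cm.
Any bundle with less than 71 cm falls short of 753.

71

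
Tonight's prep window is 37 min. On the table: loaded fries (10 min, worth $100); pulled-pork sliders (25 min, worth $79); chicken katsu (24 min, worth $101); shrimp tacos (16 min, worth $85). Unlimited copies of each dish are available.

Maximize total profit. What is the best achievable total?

300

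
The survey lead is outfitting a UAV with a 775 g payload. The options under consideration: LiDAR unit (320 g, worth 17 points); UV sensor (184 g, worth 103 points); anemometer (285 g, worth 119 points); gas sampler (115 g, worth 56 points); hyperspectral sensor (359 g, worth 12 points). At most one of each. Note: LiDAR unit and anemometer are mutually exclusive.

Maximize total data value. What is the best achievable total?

278

UV sensor + anemometer + gas sampler uses 584 of the 775 g and totals 278.
No other feasible combination exceeds 278.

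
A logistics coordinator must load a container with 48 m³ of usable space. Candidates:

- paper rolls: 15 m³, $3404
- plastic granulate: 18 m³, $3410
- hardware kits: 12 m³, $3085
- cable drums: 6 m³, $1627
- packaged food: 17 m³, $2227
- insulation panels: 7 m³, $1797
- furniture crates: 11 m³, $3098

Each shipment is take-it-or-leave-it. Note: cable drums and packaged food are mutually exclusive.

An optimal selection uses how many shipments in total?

4

Optimal total is 11390.
One optimal bundle: plastic granulate + hardware kits + insulation panels + furniture crates (48 m³).
All optima have 4 shipments.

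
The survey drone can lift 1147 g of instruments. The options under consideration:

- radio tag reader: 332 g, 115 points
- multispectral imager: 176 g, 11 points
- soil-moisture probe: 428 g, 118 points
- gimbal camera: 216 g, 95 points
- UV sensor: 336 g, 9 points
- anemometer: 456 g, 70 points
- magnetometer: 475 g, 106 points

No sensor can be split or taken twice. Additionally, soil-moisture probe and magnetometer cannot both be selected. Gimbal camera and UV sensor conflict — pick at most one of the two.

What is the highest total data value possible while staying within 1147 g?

328

Density check — gimbal camera 0.44, radio tag reader 0.35, soil-moisture probe 0.28 are the best per g.
Taking radio tag reader + soil-moisture probe + gimbal camera: 976 g used, 328 in data value.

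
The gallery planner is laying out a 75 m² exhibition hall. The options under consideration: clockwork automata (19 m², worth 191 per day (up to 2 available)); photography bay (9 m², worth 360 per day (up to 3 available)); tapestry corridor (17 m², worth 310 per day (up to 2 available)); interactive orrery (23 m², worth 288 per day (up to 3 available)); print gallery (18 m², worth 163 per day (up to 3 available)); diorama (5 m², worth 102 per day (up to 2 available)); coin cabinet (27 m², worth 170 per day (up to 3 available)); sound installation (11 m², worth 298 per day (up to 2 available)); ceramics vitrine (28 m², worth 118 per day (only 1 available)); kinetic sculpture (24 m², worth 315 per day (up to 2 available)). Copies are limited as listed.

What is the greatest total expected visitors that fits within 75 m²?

2088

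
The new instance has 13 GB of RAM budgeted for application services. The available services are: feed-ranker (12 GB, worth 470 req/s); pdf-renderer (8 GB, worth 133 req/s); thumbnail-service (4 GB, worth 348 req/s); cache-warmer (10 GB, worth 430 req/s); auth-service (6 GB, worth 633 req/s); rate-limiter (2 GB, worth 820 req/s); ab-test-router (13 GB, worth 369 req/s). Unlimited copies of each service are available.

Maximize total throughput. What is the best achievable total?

4920

6×rate-limiter uses 12 of the 13 GB and totals 4920.
The spare 1 GB is too small for any remaining service, and no exchange beats 4920.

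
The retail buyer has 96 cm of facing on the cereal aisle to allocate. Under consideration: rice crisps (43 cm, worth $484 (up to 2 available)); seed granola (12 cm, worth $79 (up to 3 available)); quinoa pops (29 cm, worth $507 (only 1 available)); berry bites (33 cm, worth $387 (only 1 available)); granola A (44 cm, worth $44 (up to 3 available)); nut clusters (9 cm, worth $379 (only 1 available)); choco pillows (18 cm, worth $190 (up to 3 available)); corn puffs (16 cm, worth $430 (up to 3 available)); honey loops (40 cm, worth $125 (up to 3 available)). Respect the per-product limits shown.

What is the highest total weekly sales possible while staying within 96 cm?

2176

Quinoa pops + nut clusters + 3×corn puffs uses 86 of the 96 cm and totals 2176.
Nothing else within 96 cm beats 2176.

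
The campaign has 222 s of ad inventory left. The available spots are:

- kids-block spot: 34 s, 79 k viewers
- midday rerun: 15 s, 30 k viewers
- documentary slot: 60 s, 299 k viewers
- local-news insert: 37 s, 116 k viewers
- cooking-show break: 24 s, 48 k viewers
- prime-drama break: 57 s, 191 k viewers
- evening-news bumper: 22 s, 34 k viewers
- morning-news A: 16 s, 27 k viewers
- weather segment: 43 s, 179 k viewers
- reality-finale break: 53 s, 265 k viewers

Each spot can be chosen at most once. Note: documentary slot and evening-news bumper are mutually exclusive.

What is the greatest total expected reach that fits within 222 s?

934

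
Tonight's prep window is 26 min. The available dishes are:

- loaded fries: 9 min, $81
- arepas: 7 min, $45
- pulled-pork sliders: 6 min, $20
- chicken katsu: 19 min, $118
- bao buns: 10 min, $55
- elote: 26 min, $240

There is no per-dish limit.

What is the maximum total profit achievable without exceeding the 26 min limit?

Elote uses 26 of the 26 min and totals 240.

240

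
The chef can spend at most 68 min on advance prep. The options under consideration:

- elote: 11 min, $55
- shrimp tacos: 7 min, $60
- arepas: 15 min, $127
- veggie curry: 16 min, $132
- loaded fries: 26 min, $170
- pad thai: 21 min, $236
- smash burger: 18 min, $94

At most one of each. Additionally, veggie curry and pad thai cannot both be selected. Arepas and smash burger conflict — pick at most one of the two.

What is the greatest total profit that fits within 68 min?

533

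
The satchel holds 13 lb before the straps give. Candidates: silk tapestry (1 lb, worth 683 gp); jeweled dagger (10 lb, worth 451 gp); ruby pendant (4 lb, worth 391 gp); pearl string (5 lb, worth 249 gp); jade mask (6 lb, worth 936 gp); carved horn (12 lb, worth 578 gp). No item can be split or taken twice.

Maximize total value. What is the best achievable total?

2010

Ranking by ratio (value/lb): silk tapestry 683.00, jade mask 156.00, ruby pendant 97.75.
Taking silk tapestry + ruby pendant + jade mask: 11 lb used, 2010 in value.
That's the maximum — no swap from here does better than 2010.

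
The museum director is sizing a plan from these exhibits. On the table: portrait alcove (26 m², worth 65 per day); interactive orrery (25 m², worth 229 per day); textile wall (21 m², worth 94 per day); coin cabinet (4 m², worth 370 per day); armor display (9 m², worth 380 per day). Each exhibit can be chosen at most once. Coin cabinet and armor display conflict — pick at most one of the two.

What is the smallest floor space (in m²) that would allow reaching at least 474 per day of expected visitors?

29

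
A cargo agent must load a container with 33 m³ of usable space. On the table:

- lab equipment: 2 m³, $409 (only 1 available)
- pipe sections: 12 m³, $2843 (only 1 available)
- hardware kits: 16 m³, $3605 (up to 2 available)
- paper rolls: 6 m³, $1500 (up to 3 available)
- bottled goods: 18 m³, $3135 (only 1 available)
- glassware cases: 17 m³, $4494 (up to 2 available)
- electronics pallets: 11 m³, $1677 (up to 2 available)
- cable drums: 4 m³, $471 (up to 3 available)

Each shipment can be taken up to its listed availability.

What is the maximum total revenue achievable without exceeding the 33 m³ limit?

The ratio heuristic lands on lab equipment + 2×paper rolls + glassware cases (7903) but leaves 2 m³ idle.
Dropping lab equipment and 2×paper rolls frees 14 m³; slotting in hardware kits (16 m³) lifts the total to 8099 at 33 m³.
No other feasible combination exceeds 8099.

8099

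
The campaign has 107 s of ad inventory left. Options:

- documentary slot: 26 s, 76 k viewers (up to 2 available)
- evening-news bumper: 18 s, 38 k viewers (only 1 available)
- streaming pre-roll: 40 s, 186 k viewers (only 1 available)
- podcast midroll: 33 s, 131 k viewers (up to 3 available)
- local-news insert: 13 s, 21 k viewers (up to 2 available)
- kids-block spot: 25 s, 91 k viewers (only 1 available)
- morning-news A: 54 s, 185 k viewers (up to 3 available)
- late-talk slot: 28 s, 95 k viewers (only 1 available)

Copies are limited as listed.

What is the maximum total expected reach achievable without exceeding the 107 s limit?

448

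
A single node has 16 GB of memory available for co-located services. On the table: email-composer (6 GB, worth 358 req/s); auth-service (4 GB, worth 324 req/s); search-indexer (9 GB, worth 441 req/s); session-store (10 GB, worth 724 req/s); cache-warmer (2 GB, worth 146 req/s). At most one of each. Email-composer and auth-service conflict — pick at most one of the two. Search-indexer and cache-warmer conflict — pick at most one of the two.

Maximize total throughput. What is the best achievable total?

1194

Auth-service + session-store + cache-warmer uses 16 of the 16 GB and totals 1194.
Runner-up email-composer + session-store tops out at 1082.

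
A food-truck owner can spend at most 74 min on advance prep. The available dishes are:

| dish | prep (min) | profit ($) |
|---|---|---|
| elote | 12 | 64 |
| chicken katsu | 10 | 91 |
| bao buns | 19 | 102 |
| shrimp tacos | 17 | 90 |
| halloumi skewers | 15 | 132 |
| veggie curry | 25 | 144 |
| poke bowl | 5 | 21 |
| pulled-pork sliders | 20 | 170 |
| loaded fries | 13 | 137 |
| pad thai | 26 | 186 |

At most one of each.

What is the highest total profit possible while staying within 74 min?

Density check — loaded fries 10.54, chicken katsu 9.10, halloumi skewers 8.80 are the best per min.
Greedy by ratio would take elote + chicken katsu + halloumi skewers + pulled-pork sliders + loaded fries: 70 min used, total 594.
Dropping elote and chicken katsu frees 22 min; slotting in pad thai (26 min) lifts the total to 625 at 74 min.
No other feasible combination exceeds 625.

625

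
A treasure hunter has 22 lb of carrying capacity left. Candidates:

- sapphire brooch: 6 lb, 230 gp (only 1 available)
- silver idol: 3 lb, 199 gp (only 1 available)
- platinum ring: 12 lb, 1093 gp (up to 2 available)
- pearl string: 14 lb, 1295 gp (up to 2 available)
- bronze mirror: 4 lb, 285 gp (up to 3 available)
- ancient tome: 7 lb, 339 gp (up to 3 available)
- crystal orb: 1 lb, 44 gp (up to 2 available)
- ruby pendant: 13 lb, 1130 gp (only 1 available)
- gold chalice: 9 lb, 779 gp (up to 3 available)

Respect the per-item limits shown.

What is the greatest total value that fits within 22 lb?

1916

Greedy by ratio would take pearl string + 2×bronze mirror: 22 lb used, total 1865.
Reworking the packing: platinum ring + crystal orb + gold chalice uses 22 lb and improves the total to 1916.
Nothing else within 22 lb beats 1916.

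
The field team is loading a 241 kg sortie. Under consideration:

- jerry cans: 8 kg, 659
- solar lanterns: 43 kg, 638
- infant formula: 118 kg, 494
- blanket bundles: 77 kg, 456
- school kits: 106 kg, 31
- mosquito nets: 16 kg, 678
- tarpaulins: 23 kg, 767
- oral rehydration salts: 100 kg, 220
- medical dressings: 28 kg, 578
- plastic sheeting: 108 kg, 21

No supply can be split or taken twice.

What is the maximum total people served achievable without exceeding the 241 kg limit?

3814

Filling by ratio: jerry cans + solar lanterns + blanket bundles + mosquito nets + tarpaulins + medical dressings for 3776, with 46 kg left unused.
Replace blanket bundles with infant formula: the trade gains 38 net, giving 3814 at 236 kg.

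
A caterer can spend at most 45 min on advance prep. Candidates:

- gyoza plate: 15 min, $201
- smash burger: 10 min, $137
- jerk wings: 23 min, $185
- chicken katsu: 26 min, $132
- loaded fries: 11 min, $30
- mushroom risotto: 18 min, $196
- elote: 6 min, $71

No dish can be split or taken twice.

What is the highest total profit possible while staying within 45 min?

534

Ranking by ratio (profit/min): smash burger 13.70, gyoza plate 13.40, elote 11.83.
Taking the top-ratio dishes first gives gyoza plate + smash burger + loaded fries + elote for 439 (42 min).
Replace loaded fries and elote with mushroom risotto: the trade gains 95 net, giving 534 at 43 min.
An exhaustive check of the 128 subsets confirms 534.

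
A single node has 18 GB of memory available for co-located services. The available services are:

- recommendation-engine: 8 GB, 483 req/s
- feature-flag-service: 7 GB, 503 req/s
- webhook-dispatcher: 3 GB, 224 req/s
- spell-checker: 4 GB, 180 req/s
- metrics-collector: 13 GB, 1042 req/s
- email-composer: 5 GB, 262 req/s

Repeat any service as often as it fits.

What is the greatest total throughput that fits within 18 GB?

1344

The ratio heuristic lands on webhook-dispatcher + metrics-collector (1266) but leaves 2 GB idle.
Dropping metrics-collector frees 13 GB; slotting in 5×webhook-dispatcher (15 GB) lifts the total to 1344 at 18 GB.
Nothing else within 18 GB beats 1344.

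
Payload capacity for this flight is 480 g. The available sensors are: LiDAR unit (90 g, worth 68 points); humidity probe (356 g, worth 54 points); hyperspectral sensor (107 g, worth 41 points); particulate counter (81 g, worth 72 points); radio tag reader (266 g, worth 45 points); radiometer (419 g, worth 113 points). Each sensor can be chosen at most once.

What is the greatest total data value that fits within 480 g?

185

By data value per g: particulate counter 0.89, LiDAR unit 0.76, hyperspectral sensor 0.38, radiometer 0.27 lead.
Taking the top-ratio sensors first gives LiDAR unit + hyperspectral sensor + particulate counter for 181 (278 g).
Replace hyperspectral sensor with radio tag reader: the trade gains 4 net, giving 185 at 437 g.
Next best is LiDAR unit + hyperspectral sensor + particulate counter at 181 (278 g) — short by 4.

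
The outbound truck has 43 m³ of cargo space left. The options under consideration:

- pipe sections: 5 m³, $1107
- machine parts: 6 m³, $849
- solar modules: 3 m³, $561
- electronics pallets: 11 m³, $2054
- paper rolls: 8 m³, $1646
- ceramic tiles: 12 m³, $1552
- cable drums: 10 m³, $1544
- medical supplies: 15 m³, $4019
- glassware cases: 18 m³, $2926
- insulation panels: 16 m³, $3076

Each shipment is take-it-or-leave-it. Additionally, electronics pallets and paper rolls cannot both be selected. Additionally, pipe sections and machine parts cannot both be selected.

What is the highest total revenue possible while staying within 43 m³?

9302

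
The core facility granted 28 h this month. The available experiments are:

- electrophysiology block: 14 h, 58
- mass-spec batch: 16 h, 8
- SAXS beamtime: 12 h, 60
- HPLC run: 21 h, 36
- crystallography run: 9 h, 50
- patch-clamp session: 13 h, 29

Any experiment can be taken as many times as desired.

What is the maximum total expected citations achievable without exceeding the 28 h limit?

150

3×crystallography run uses 27 of the 28 h and totals 150.
Nothing else within 28 h beats 150.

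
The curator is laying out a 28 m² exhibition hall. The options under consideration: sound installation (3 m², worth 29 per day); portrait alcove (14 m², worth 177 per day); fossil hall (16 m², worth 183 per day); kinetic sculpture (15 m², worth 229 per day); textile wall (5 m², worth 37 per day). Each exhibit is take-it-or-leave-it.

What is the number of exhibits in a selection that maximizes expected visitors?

3

Best achievable expected visitors is 295.
sound installation + kinetic sculpture + textile wall hits 295 at 23 m².
Any selection reaching 295 contains exactly 3 exhibits.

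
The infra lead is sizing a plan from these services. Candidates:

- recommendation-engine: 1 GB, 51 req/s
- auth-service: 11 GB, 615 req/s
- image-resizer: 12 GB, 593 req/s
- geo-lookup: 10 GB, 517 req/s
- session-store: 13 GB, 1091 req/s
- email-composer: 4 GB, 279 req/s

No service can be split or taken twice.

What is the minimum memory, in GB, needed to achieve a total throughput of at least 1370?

Look for the lowest-memory combination reaching 1370.
session-store + email-composer reaches 1370 using 17 GB.
No combination under 17 GB hits 1370.

17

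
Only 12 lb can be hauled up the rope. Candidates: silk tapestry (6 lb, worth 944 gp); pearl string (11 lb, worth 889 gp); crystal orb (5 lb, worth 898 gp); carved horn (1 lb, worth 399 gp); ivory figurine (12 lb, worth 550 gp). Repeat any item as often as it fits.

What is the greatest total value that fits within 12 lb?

4788

Best packing: 12×carved horn — 12 lb, 4788 total.
No other feasible combination exceeds 4788.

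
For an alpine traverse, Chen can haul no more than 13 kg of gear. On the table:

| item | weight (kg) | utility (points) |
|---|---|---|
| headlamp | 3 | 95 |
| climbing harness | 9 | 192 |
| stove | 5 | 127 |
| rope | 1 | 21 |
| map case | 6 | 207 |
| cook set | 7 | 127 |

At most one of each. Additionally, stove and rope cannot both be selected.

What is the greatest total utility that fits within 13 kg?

334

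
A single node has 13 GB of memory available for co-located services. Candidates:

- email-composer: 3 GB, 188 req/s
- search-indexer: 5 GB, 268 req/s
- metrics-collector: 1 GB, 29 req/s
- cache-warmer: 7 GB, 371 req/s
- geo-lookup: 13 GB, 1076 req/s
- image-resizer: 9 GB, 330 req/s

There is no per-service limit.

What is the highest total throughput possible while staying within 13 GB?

Density check — geo-lookup 82.77, email-composer 62.67, search-indexer 53.60, cache-warmer 53.00 are the best per GB.
Best packing: geo-lookup — 13 GB, 1076 total.
That's the maximum — no swap from here does better than 1076.

1076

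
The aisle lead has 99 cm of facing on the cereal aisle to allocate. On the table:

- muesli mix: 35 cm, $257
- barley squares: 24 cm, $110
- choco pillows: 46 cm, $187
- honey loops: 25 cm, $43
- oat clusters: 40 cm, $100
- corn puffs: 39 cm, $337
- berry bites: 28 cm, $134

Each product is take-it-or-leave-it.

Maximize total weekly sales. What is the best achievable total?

704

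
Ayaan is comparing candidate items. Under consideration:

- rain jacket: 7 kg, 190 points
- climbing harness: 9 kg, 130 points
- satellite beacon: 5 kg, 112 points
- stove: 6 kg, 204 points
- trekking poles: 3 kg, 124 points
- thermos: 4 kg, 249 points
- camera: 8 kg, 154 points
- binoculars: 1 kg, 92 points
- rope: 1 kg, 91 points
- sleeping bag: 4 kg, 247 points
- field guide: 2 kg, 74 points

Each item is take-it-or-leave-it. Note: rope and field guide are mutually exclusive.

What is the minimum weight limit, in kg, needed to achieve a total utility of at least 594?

10

Minimise kg subject to total utility ≥ 594.
thermos + binoculars + rope + sleeping bag: 679 utility at 10 kg.
No combination under 10 kg hits 594.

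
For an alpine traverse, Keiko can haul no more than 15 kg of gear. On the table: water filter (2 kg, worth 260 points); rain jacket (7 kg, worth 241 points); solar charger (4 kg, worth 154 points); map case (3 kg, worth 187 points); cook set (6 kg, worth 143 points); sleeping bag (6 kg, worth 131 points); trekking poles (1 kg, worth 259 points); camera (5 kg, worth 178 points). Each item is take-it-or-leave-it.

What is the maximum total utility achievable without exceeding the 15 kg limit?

Water filter + solar charger + map case + trekking poles + camera uses 15 of the 15 kg and totals 1038.

1038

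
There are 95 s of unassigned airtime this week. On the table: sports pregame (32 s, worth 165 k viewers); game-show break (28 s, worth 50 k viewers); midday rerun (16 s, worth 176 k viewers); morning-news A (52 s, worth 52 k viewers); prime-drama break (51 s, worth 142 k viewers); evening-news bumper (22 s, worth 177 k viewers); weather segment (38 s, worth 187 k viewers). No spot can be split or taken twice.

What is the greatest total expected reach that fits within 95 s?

Filling by ratio: sports pregame + midday rerun + evening-news bumper for 518, with 25 s left unused.
Dropping sports pregame frees 32 s; slotting in weather segment (38 s) lifts the total to 540 at 76 s.
Every other selection either busts 95 s or fails to beat 540.

540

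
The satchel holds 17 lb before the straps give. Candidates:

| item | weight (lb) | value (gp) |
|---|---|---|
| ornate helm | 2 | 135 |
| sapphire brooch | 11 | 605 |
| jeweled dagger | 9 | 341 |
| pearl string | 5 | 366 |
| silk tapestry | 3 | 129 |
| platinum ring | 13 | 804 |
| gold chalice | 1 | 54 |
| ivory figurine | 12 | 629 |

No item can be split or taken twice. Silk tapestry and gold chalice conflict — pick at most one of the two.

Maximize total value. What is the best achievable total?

1025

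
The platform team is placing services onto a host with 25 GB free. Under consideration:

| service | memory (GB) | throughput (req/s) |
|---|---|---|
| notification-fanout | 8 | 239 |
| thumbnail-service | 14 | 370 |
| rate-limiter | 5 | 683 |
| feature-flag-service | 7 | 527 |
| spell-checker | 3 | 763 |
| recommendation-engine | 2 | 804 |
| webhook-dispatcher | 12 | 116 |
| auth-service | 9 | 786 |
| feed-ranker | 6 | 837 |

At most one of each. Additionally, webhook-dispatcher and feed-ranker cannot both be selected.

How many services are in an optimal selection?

The maximum throughput within 25 GB is 3873.
rate-limiter + spell-checker + recommendation-engine + auth-service + feed-ranker hits 3873 at 25 GB.
Any selection reaching 3873 contains exactly 5 services.

5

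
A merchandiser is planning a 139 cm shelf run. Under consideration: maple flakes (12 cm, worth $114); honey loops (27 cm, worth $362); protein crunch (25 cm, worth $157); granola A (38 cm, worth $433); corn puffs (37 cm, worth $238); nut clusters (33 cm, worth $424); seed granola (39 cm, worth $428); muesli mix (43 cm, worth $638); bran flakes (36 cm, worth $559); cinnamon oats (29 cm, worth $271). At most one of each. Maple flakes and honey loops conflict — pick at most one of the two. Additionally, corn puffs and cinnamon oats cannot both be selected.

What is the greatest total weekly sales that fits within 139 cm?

By weekly sales per cm: bran flakes 15.53, muesli mix 14.84, honey loops 13.41, nut clusters 12.85 lead.
Honey loops + nut clusters + muesli mix + bran flakes uses 139 of the 139 cm and totals 1983.

1983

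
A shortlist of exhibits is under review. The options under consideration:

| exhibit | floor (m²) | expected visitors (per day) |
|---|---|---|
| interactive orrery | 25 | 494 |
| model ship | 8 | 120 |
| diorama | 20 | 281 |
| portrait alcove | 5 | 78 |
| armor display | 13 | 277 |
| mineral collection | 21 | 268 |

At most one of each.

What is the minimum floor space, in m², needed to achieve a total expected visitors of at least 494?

Look for the lowest-floor combination reaching 494.
Taking interactive orrery gives 494 (≥ 494) for 25 m².
Any bundle with less than 25 m² falls short of 494.

25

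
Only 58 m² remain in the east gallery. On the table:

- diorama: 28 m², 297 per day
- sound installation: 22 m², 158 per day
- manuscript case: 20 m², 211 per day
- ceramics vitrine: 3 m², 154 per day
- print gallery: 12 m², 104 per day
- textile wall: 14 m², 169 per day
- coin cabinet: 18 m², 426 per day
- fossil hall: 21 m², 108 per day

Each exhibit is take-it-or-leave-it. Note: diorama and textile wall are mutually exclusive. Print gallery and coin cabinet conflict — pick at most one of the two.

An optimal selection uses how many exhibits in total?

4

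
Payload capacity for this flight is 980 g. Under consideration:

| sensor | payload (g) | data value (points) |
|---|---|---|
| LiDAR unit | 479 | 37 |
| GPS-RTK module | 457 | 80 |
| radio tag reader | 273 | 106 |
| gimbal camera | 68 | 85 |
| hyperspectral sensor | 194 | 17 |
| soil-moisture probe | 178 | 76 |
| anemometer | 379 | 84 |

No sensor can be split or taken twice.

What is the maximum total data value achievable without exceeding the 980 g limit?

351

Radio tag reader + gimbal camera + soil-moisture probe + anemometer uses 898 of the 980 g and totals 351.
An exhaustive check of the 128 subsets confirms 351.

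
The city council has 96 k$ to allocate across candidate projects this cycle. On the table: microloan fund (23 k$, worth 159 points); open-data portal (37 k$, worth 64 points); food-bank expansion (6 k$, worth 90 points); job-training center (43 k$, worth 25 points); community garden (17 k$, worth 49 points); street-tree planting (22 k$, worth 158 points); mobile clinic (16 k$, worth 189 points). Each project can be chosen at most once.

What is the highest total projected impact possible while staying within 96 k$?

645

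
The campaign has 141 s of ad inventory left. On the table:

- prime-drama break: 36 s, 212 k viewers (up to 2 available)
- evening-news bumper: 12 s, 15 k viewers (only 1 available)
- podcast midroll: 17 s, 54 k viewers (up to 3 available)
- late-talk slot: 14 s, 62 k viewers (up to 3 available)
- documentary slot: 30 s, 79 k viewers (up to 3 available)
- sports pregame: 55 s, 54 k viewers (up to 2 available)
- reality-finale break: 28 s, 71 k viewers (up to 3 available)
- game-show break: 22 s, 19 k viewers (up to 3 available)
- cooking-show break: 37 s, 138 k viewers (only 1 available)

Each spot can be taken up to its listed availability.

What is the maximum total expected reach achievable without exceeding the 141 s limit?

686

Filling by ratio: 2×prime-drama break + podcast midroll + 3×late-talk slot for 664, with 10 s left unused.
Replace podcast midroll and late-talk slot with cooking-show break: the trade gains 22 net, giving 686 at 137 s.
That's the maximum — no swap from here does better than 686.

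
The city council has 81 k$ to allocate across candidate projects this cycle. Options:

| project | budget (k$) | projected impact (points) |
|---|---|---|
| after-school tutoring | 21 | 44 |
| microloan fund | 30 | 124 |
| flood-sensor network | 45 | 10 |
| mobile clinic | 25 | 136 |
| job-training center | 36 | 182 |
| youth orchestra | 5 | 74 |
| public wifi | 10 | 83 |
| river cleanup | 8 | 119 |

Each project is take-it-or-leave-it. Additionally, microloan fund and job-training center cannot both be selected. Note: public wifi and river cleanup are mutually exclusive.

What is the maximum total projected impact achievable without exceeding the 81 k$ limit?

Density check — river cleanup 14.88, youth orchestra 14.80, public wifi 8.30, mobile clinic 5.44 are the best per k$.
Taking mobile clinic + job-training center + youth orchestra + river cleanup: 74 k$ used, 511 in projected impact.

511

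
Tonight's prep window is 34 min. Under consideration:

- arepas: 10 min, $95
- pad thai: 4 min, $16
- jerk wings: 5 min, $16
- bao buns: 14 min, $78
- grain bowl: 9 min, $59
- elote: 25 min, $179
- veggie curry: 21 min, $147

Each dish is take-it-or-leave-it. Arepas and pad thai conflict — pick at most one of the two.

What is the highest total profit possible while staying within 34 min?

Taking arepas + veggie curry: 31 min used, 242 in profit.

242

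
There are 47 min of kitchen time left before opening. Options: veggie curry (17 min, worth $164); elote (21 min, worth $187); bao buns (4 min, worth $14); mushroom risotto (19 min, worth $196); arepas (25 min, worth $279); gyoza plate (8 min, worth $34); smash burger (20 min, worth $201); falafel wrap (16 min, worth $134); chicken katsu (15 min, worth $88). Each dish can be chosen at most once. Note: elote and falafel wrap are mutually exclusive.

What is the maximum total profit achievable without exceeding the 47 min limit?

Filling by ratio: mushroom risotto + arepas for 475, with 3 min left unused.
Dropping mushroom risotto frees 19 min; slotting in smash burger (20 min) lifts the total to 480 at 45 min.
Runner-up mushroom risotto + arepas tops out at 475.

480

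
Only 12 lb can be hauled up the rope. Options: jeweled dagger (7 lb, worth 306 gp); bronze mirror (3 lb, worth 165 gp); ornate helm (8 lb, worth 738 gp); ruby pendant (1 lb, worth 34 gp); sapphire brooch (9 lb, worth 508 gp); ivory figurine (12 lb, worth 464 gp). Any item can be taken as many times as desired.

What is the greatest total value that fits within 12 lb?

937

Bronze mirror + ornate helm + ruby pendant uses 12 of the 12 lb and totals 937.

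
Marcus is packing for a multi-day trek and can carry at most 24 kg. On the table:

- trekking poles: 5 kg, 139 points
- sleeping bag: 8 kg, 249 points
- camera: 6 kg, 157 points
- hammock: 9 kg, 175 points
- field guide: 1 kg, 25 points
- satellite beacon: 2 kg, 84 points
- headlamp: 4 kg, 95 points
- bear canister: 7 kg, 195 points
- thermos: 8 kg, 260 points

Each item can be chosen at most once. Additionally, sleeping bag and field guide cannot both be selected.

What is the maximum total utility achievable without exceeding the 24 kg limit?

By utility per kg: satellite beacon 42.00, thermos 32.50, sleeping bag 31.12 lead.
Sleeping bag + camera + satellite beacon + thermos uses 24 of the 24 kg and totals 750.
Runner-up trekking poles + sleeping bag + satellite beacon + thermos tops out at 732.

750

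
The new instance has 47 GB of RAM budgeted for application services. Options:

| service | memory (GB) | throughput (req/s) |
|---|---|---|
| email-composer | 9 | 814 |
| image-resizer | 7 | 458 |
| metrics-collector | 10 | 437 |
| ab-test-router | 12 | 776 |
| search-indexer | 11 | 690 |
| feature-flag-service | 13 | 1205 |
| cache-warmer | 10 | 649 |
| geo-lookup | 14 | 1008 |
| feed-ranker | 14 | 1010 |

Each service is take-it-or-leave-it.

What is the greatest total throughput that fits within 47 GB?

3719

Greedy by ratio would take email-composer + image-resizer + feature-flag-service + feed-ranker: 43 GB used, total 3487.
The 7 GB tied up in image-resizer is better spent on search-indexer — total rises to 3719 (47 GB).
The closest alternative, email-composer + search-indexer + feature-flag-service + geo-lookup, reaches only 3717.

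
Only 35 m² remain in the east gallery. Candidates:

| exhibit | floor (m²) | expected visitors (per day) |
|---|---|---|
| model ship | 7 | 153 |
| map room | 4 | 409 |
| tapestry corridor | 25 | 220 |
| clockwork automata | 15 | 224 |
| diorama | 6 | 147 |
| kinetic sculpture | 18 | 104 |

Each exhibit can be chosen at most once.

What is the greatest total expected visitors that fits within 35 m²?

933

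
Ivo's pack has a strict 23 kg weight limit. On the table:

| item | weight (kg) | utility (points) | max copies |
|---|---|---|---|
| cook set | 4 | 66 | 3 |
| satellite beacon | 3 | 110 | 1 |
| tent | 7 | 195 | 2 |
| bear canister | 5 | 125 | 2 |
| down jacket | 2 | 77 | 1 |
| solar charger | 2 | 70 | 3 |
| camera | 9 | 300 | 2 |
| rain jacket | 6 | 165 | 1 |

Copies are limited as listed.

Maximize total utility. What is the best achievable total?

787

Taking the top-ratio items first gives satellite beacon + down jacket + 3×solar charger + camera for 697 (20 kg).
Dropping 3×solar charger frees 6 kg; slotting in camera (9 kg) lifts the total to 787 at 23 kg.
Nothing else within 23 kg beats 787.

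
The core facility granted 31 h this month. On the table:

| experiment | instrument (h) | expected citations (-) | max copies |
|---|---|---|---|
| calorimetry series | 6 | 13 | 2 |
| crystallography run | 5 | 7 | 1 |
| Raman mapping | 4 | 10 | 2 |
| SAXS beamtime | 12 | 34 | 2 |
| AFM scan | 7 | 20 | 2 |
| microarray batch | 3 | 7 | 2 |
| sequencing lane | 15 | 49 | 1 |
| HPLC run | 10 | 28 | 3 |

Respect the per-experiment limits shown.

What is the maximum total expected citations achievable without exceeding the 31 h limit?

93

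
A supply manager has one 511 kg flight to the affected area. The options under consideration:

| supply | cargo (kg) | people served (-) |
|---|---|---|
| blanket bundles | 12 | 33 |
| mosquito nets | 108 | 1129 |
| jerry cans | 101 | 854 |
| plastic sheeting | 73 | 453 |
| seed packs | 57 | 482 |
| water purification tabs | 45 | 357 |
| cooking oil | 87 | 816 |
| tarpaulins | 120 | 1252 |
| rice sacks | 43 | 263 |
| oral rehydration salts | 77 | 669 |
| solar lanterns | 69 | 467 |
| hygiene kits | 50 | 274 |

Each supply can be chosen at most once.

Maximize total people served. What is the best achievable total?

4753

A density-first pass picks blanket bundles + mosquito nets + seed packs + water purification tabs + cooking oil + tarpaulins + oral rehydration salts — 4738 at 506 kg.
Replace seed packs and water purification tabs with jerry cans: the trade gains 15 net, giving 4753 at 505 kg.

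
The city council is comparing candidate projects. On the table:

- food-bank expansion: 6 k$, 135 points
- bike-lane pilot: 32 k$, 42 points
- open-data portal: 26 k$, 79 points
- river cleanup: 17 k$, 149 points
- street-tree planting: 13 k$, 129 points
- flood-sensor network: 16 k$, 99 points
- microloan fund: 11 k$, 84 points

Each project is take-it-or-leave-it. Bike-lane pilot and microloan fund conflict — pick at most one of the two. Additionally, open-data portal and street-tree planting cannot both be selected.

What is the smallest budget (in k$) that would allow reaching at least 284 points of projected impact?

23

Need the lightest bundle worth ≥ 284.
food-bank expansion + river cleanup reaches 284 using 23 k$.
Any bundle with less than 23 k$ falls short of 284.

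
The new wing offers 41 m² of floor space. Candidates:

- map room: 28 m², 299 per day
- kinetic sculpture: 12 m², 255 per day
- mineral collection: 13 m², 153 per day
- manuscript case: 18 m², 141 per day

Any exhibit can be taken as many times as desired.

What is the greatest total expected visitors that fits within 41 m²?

765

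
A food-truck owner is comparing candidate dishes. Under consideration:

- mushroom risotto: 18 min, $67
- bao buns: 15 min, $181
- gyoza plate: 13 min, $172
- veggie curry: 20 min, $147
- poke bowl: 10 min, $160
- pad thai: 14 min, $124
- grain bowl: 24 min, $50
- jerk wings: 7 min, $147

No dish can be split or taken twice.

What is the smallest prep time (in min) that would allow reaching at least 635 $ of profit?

Look for the lowest-prep combination reaching 635.
bao buns + gyoza plate + poke bowl + jerk wings: 660 profit at 45 min.
No combination under 45 min hits 635.

45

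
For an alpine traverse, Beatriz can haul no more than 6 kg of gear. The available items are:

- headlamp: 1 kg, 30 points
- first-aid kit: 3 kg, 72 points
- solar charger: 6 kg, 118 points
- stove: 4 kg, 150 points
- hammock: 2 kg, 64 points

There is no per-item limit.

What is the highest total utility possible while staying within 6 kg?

214

The ratio ordering already packs tightly: stove + hammock, 6 kg, 214.
Every other selection either busts 6 kg or fails to beat 214.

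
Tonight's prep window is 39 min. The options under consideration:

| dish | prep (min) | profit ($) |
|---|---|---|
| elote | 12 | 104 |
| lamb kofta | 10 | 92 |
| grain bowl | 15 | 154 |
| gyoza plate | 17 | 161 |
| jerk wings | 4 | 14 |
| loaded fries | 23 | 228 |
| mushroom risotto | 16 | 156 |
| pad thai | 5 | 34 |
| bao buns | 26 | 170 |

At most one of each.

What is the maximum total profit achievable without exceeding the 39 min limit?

Density check — grain bowl 10.27, loaded fries 9.91, mushroom risotto 9.75, gyoza plate 9.47 are the best per min.
Taking the top-ratio dishes first gives grain bowl + loaded fries for 382 (38 min).
The 15 min tied up in grain bowl is better spent on mushroom risotto — total rises to 384 (39 min).
Every other selection either busts 39 min or fails to beat 384.

384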